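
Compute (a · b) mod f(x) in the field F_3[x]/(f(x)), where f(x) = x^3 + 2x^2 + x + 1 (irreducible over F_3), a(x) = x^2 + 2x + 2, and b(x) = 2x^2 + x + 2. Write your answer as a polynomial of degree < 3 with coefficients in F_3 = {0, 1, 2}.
a · b ≡ x^2 (mod f(x))

Multiply in F_3[x]: a(x)·b(x) = (x^2 + 2x + 2)·(2x^2 + x + 2) = 2x^4 + 2x^3 + 2x^2 + 1. This has degree ≥ 3, so divide by f(x) over F_3: 2x^4 + 2x^3 + 2x^2 + 1 = (2x + 1)·(x^3 + 2x^2 + x + 1) + (x^2). Hence a·b ≡ x^2 (mod f). (F_3[x]/(f) is a field with 3^3 = 27 elements since f is irreducible of degree 3.)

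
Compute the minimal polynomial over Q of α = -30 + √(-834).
m_α(x) = x^2 + 60x + 1734

From α + 30 = √(-834), squaring gives (α + 30)^2 = -834, i.e. α^2 + 60α + 900 = -834, so α^2 + 60α + 1734 = 0. The discriminant of x^2 + 60x + 1734 is (60)^2 - 4·(1734) = 3600 - 6936 = -3336, and 4·(-834) is not a perfect square in Q since -834 is squarefree and ≠ 1. Hence x^2 + 60x + 1734 is irreducible over Q and is the minimal polynomial of α.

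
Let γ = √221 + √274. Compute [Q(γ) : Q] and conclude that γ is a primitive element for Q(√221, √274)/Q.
[Q(γ) : Q] = 4 (equivalently, Q(γ) = Q(√221, √274))

Obviously Q(γ) ⊆ Q(√221, √274), and [Q(√221, √274):Q] = 4 (since 221, 274 are distinct squarefree integers > 1 with 60554 not a perfect square). To show equality we compute the minimal polynomial of γ. From γ = √221 + √274: γ^2 = 221 + 2√(60554) + 274 = 495 + 2√(60554), so γ^2 - 495 = 2√(60554); squaring, (γ^2 - 495)^2 = 4·60554, i.e. γ^4 - 990γ^2 + 245025 - 242216 = 0, i.e. γ^4 - 990γ^2 + 2809 = 0. So γ is a root of x^4 - 990x^2 + 2809. This polynomial is irreducible over Q: it has no rational root (each ±√221 ± √274 is irrational), and any factorization into two quadratics over Q would force √(60554) ∈ Q (pairing opposite roots) or √221, √274 ∈ Q (other pairings), all impossible. Hence [Q(γ):Q] = 4 = [Q(√221, √274):Q], so Q(γ) = Q(√221, √274).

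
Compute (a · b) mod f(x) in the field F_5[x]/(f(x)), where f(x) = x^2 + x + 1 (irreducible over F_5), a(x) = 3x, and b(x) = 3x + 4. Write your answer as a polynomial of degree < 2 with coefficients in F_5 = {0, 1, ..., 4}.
a · b ≡ 3x + 1 (mod f(x))

Multiply in F_5[x]: a(x)·b(x) = (3x)·(3x + 4) = 4x^2 + 2x. This has degree ≥ 2, so divide by f(x) over F_5: 4x^2 + 2x = (4)·(x^2 + x + 1) + (3x + 1). Hence a·b ≡ 3x + 1 (mod f). (F_5[x]/(f) is a field with 5^2 = 25 elements since f is irreducible of degree 2.)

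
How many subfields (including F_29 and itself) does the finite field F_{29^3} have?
F_{29^3} has 2 subfields

The subfields of F_{p^n} are exactly the fields F_{p^d} for d | n (each is the fixed field of the unique index-d subgroup of Gal(F_{p^n}/F_p) ≅ Z/nZ). The divisors of n = 3 are {1, 3}, giving 2 subfields: F_{29^1}, F_{29^3}.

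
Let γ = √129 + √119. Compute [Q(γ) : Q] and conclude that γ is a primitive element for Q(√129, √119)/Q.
[Q(γ) : Q] = 4 (equivalently, Q(γ) = Q(√129, √119))

Obviously Q(γ) ⊆ Q(√129, √119), and [Q(√129, √119):Q] = 4 (since 129, 119 are distinct squarefree integers > 1 with 15351 not a perfect square). To show equality we compute the minimal polynomial of γ. From γ = √129 + √119: γ^2 = 129 + 2√(15351) + 119 = 248 + 2√(15351), so γ^2 - 248 = 2√(15351); squaring, (γ^2 - 248)^2 = 4·15351, i.e. γ^4 - 496γ^2 + 61504 - 61404 = 0, i.e. γ^4 - 496γ^2 + 100 = 0. So γ is a root of x^4 - 496x^2 + 100. This polynomial is irreducible over Q: it has no rational root (each ±√129 ± √119 is irrational), and any factorization into two quadratics over Q would force √(15351) ∈ Q (pairing opposite roots) or √129, √119 ∈ Q (other pairings), all impossible. Hence [Q(γ):Q] = 4 = [Q(√129, √119):Q], so Q(γ) = Q(√129, √119).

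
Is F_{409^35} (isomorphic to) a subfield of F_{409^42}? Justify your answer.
No: F_{409^35} is not a subfield of F_{409^42}

F_{p^m} embeds in F_{p^n} iff m | n. Here 35 ∤ 42 (since 42 = 1·35 + 7 with remainder 7 ≠ 0), so F_{409^35} is not a subfield of F_{409^42}. Equivalently: if it were, the tower law would give 35 = [F_{409^35}:F_409] dividing [F_{409^42}:F_409] = 42, contradiction.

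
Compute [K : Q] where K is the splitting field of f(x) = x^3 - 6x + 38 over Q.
[K : Q] = 6

By the rational root test, any rational root of the monic integer polynomial f(x) = x^3 - 6x + 38 must be an integer dividing the constant term 38, i.e. one of ±{1, 2, 19, 38}. Evaluating: f(1) = 33, f(-1) = 43, f(2) = 34, f(-2) = 42, f(19) = 6783, f(-19) = -6707, f(38) = 54682, f(-38) = -54606; none is 0, so f has no rational root and is therefore irreducible over Q (a cubic with no linear factor over a field is irreducible). For an irreducible cubic, the Galois group is A_3 or S_3 according as the discriminant disc(f) = -4a^3 - 27b^2 = -4·(-6)^3 - 27·(38)^2 = -38124 is or is not a square in Q. Here disc(f) = -38124 is not a perfect square in Q, so the Galois group of f over Q is not contained in A_3 and must be all of S_3. The splitting field has degree |S_3| = 6 over Q, so [K : Q] = 6.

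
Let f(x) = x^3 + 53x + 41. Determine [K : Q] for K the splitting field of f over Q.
[K : Q] = 6

By the rational root test, any rational root of the monic integer polynomial f(x) = x^3 + 53x + 41 must be an integer dividing the constant term 41, i.e. one of ±{1, 41}. Evaluating: f(1) = 95, f(-1) = -13, f(41) = 71135, f(-41) = -71053; none is 0, so f has no rational root and is therefore irreducible over Q (a cubic with no linear factor over a field is irreducible). For an irreducible cubic, the Galois group is A_3 or S_3 according as the discriminant disc(f) = -4a^3 - 27b^2 = -4·(53)^3 - 27·(41)^2 = -640895 is or is not a square in Q. Here disc(f) = -640895 is not a perfect square in Q, so the Galois group of f over Q is not contained in A_3 and must be all of S_3. The splitting field has degree |S_3| = 6 over Q, so [K : Q] = 6.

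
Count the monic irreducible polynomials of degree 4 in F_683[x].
There are 54402880158 monic irreducible polynomials of degree 4 over F_683

Each element of F_{683^4} that lies in no proper subfield is a root of exactly one monic irreducible of degree 4 over F_683, and each such polynomial has 4 distinct roots in F_{683^4}. By Möbius inversion the count is N_683(4) = (1/4) Σ_{d|4} μ(4/d) · 683^d = (1/4)(μ(4)·683^1 + μ(2)·683^2 + μ(1)·683^4) = 217611520632/4 = 54402880158.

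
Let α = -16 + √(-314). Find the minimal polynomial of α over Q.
m_α(x) = x^2 + 32x + 570

From α + 16 = √(-314), squaring gives (α + 16)^2 = -314, i.e. α^2 + 32α + 256 = -314, so α^2 + 32α + 570 = 0. The discriminant of x^2 + 32x + 570 is (32)^2 - 4·(570) = 1024 - 2280 = -1256, and 4·(-314) is not a perfect square in Q since -314 is squarefree and ≠ 1. Hence x^2 + 32x + 570 is irreducible over Q and is the minimal polynomial of α.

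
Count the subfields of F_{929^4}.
F_{929^4} has 3 subfields

The subfields of F_{p^n} are exactly the fields F_{p^d} for d | n (each is the fixed field of the unique index-d subgroup of Gal(F_{p^n}/F_p) ≅ Z/nZ). The divisors of n = 4 are {1, 2, 4}, giving 3 subfields: F_{929^1}, F_{929^2}, F_{929^4}.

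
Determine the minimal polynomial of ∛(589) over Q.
m_α(x) = x^3 - 589

α satisfies α^3 = 589, so x^3 - 589 annihilates α. By the rational root test, a rational root p/q (in lowest terms) of x^3 - 589 would satisfy p^3 = 589 q^3, forcing q = 1 and p^3 = 589; but 589 is not a perfect cube, contradiction. A monic cubic over Q with no rational root is irreducible (any nontrivial factorization would include a linear factor). Hence x^3 - 589 is the minimal polynomial of α, and in particular [Q(α):Q] = 3.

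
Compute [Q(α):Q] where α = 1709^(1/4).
[Q(α):Q] = 4

α is a root of x^4 - 1709. By Eisenstein's criterion at the prime p = 1709 (which divides the constant term 1709 but p^2 = 2920681 does not, since 1709 is squarefree), x^4 - 1709 is irreducible over Q. Hence [Q(α):Q] = 4.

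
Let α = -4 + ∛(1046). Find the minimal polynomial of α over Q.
m_α(x) = x^3 + 12x^2 + 48x - 982

Set β = α + 4 = ∛(1046), so β^3 = 1046. Then (α + 4)^3 - 1046 = 0, i.e. α is a root of g(x) = (x + 4)^3 - 1046 = x^3 + 12x^2 + 48x - 982. Since g(x) = h(x + 4) where h(x) = x^3 - 1046, and h is irreducible over Q (because 1046 is not a perfect cube, so h has no rational root, and a monic cubic with no rational root is irreducible), g is also irreducible (irreducibility is preserved under the substitution x → x + 4). Hence m_α(x) = x^3 + 12x^2 + 48x - 982.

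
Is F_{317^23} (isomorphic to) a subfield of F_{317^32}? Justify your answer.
No: F_{317^23} is not a subfield of F_{317^32}

F_{p^m} embeds in F_{p^n} iff m | n. Here 23 ∤ 32 (since 32 = 1·23 + 9 with remainder 9 ≠ 0), so F_{317^23} is not a subfield of F_{317^32}. Equivalently: if it were, the tower law would give 23 = [F_{317^23}:F_317] dividing [F_{317^32}:F_317] = 32, contradiction.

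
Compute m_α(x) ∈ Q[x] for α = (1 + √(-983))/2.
m_α(x) = x^2 - x + 246

From 2α - 1 = √(-983), squaring gives (2α - 1)^2 = -983, i.e. 4α^2 - 4α + 1 = -983, so α^2 - α + (1 + 983)/4 = 0. Since -983 ≡ 1 (mod 4), (1 + 983)/4 = 246 ∈ Z. The polynomial x^2 - x + 246 has discriminant 1 - 4·(246) = -983, which is not a perfect square in Q (d = -983 is squarefree and ≠ 1), so x^2 - x + 246 is irreducible over Q. It is the minimal polynomial of α.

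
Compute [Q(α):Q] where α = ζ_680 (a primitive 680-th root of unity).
[Q(α):Q] = 256

The minimal polynomial of ζ_680 over Q is the 680-th cyclotomic polynomial Φ_680(x), which is irreducible over Q and has degree φ(680) = 256. Hence [Q(α):Q] = φ(680) = 256.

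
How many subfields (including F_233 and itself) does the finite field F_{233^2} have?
F_{233^2} has 2 subfields

The subfields of F_{p^n} are exactly the fields F_{p^d} for d | n (each is the fixed field of the unique index-d subgroup of Gal(F_{p^n}/F_p) ≅ Z/nZ). The divisors of n = 2 are {1, 2}, giving 2 subfields: F_{233^1}, F_{233^2}.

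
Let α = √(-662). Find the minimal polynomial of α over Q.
m_α(x) = x^2 + 662

α satisfies α^2 + 662 = 0, so x^2 + 662 annihilates α. Since d = -662 is squarefree and ≠ 1, it is not a perfect square in Q, so x^2 + 662 has no rational root and is therefore irreducible over Q (a degree-2 polynomial over a field is irreducible iff it has no root). Hence m_α(x) = x^2 + 662.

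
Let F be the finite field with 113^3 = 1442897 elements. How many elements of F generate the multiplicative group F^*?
There are φ(1442896) = 570240 primitive elements

F_q^* is cyclic of order q - 1 = 1442896. A cyclic group of order m has exactly φ(m) generators. Here m = 1442896 = 2^4 · 7 · 13 · 991, so the number of primitive elements is φ(1442896) = 570240.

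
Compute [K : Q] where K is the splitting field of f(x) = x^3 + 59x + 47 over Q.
[K : Q] = 6

By the rational root test, any rational root of the monic integer polynomial f(x) = x^3 + 59x + 47 must be an integer dividing the constant term 47, i.e. one of ±{1, 47}. Evaluating: f(1) = 107, f(-1) = -13, f(47) = 106643, f(-47) = -106549; none is 0, so f has no rational root and is therefore irreducible over Q (a cubic with no linear factor over a field is irreducible). For an irreducible cubic, the Galois group is A_3 or S_3 according as the discriminant disc(f) = -4a^3 - 27b^2 = -4·(59)^3 - 27·(47)^2 = -881159 is or is not a square in Q. Here disc(f) = -881159 is not a perfect square in Q, so the Galois group of f over Q is not contained in A_3 and must be all of S_3. The splitting field has degree |S_3| = 6 over Q, so [K : Q] = 6.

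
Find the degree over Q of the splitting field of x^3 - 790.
[K : Q] = 6

The roots of x^3 - 790 are ∛790, ω∛790, ω^2∛790 where ω = e^(2πi/3) is a primitive cube root of unity, so K = Q(∛790, ω). Now [Q(∛790):Q] = 3 (since 790 is not a perfect cube, x^3 - 790 is irreducible) and [Q(ω):Q] = 2. Both 2 and 3 divide [K:Q], and [K:Q] ≤ 3·2 = 6, so [K:Q] = 6. (Equivalently: Q(∛790) ⊂ R but ω ∉ R, so [K : Q(∛790)] = 2.)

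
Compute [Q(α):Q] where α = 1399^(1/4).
[Q(α):Q] = 4

α is a root of x^4 - 1399. By Eisenstein's criterion at the prime p = 1399 (which divides the constant term 1399 but p^2 = 1957201 does not, since 1399 is squarefree), x^4 - 1399 is irreducible over Q. Hence [Q(α):Q] = 4.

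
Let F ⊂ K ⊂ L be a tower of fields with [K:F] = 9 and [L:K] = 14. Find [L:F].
[L:F] = 126

The tower law says that for any tower of field extensions F ⊂ K ⊂ L with finite degrees, [L:F] = [L:K] · [K:F]. Here this gives [L:F] = 14 · 9 = 126.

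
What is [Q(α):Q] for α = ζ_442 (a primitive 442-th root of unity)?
[Q(α):Q] = 192

The minimal polynomial of ζ_442 over Q is the 442-th cyclotomic polynomial Φ_442(x), which is irreducible over Q and has degree φ(442) = 192. Hence [Q(α):Q] = φ(442) = 192.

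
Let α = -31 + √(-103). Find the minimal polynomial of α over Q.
m_α(x) = x^2 + 62x + 1064

From α + 31 = √(-103), squaring gives (α + 31)^2 = -103, i.e. α^2 + 62α + 961 = -103, so α^2 + 62α + 1064 = 0. The discriminant of x^2 + 62x + 1064 is (62)^2 - 4·(1064) = 3844 - 4256 = -412, and 4·(-103) is not a perfect square in Q since -103 is squarefree and ≠ 1. Hence x^2 + 62x + 1064 is irreducible over Q and is the minimal polynomial of α.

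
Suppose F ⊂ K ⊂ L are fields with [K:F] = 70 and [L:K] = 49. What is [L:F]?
[L:F] = 3430

The tower law says that for any tower of field extensions F ⊂ K ⊂ L with finite degrees, [L:F] = [L:K] · [K:F]. Here this gives [L:F] = 49 · 70 = 3430.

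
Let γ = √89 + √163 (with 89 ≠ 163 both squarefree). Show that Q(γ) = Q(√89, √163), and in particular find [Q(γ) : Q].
[Q(γ) : Q] = 4 (equivalently, Q(γ) = Q(√89, √163))

Obviously Q(γ) ⊆ Q(√89, √163), and [Q(√89, √163):Q] = 4 (since 89, 163 are distinct squarefree integers > 1 with 14507 not a perfect square). To show equality we compute the minimal polynomial of γ. From γ = √89 + √163: γ^2 = 89 + 2√(14507) + 163 = 252 + 2√(14507), so γ^2 - 252 = 2√(14507); squaring, (γ^2 - 252)^2 = 4·14507, i.e. γ^4 - 504γ^2 + 63504 - 58028 = 0, i.e. γ^4 - 504γ^2 + 5476 = 0. So γ is a root of x^4 - 504x^2 + 5476. This polynomial is irreducible over Q: it has no rational root (each ±√89 ± √163 is irrational), and any factorization into two quadratics over Q would force √(14507) ∈ Q (pairing opposite roots) or √89, √163 ∈ Q (other pairings), all impossible. Hence [Q(γ):Q] = 4 = [Q(√89, √163):Q], so Q(γ) = Q(√89, √163).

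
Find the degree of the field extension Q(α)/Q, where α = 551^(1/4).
[Q(α):Q] = 4

α is a root of x^4 - 551. By Eisenstein's criterion at the prime p = 19 (which divides the constant term 551 but p^2 = 361 does not, since 551 is squarefree), x^4 - 551 is irreducible over Q. Hence [Q(α):Q] = 4.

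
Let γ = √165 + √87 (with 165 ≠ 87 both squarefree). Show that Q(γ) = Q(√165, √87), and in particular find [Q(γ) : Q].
[Q(γ) : Q] = 4 (equivalently, Q(γ) = Q(√165, √87))

Obviously Q(γ) ⊆ Q(√165, √87), and [Q(√165, √87):Q] = 4 (since 165, 87 are distinct squarefree integers > 1 with 14355 not a perfect square). To show equality we compute the minimal polynomial of γ. From γ = √165 + √87: γ^2 = 165 + 2√(14355) + 87 = 252 + 2√(14355), so γ^2 - 252 = 2√(14355); squaring, (γ^2 - 252)^2 = 4·14355, i.e. γ^4 - 504γ^2 + 63504 - 57420 = 0, i.e. γ^4 - 504γ^2 + 6084 = 0. So γ is a root of x^4 - 504x^2 + 6084. This polynomial is irreducible over Q: it has no rational root (each ±√165 ± √87 is irrational), and any factorization into two quadratics over Q would force √(14355) ∈ Q (pairing opposite roots) or √165, √87 ∈ Q (other pairings), all impossible. Hence [Q(γ):Q] = 4 = [Q(√165, √87):Q], so Q(γ) = Q(√165, √87).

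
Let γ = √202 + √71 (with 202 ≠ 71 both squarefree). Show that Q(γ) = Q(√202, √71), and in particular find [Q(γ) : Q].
[Q(γ) : Q] = 4 (equivalently, Q(γ) = Q(√202, √71))

Obviously Q(γ) ⊆ Q(√202, √71), and [Q(√202, √71):Q] = 4 (since 202, 71 are distinct squarefree integers > 1 with 14342 not a perfect square). To show equality we compute the minimal polynomial of γ. From γ = √202 + √71: γ^2 = 202 + 2√(14342) + 71 = 273 + 2√(14342), so γ^2 - 273 = 2√(14342); squaring, (γ^2 - 273)^2 = 4·14342, i.e. γ^4 - 546γ^2 + 74529 - 57368 = 0, i.e. γ^4 - 546γ^2 + 17161 = 0. So γ is a root of x^4 - 546x^2 + 17161. This polynomial is irreducible over Q: it has no rational root (each ±√202 ± √71 is irrational), and any factorization into two quadratics over Q would force √(14342) ∈ Q (pairing opposite roots) or √202, √71 ∈ Q (other pairings), all impossible. Hence [Q(γ):Q] = 4 = [Q(√202, √71):Q], so Q(γ) = Q(√202, √71).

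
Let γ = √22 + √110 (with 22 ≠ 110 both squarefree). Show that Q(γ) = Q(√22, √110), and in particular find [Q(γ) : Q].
[Q(γ) : Q] = 4 (equivalently, Q(γ) = Q(√22, √110))

Obviously Q(γ) ⊆ Q(√22, √110), and [Q(√22, √110):Q] = 4 (since 22, 110 are distinct squarefree integers > 1 with 2420 not a perfect square). To show equality we compute the minimal polynomial of γ. From γ = √22 + √110: γ^2 = 22 + 2√(2420) + 110 = 132 + 2√(2420), so γ^2 - 132 = 2√(2420); squaring, (γ^2 - 132)^2 = 4·2420, i.e. γ^4 - 264γ^2 + 17424 - 9680 = 0, i.e. γ^4 - 264γ^2 + 7744 = 0. So γ is a root of x^4 - 264x^2 + 7744. This polynomial is irreducible over Q: it has no rational root (each ±√22 ± √110 is irrational), and any factorization into two quadratics over Q would force √(2420) ∈ Q (pairing opposite roots) or √22, √110 ∈ Q (other pairings), all impossible. Hence [Q(γ):Q] = 4 = [Q(√22, √110):Q], so Q(γ) = Q(√22, √110).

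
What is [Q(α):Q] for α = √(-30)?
[Q(α):Q] = 2

[Q(α):Q] equals the degree of the minimal polynomial of α. Here α^2 = -30 and x^2 + 30 is irreducible (d = -30 is squarefree, ≠ 1, hence not a square), so deg(m_α) = 2. Thus [Q(α):Q] = 2.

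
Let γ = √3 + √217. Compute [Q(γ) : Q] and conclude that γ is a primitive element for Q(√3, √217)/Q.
[Q(γ) : Q] = 4 (equivalently, Q(γ) = Q(√3, √217))

Obviously Q(γ) ⊆ Q(√3, √217), and [Q(√3, √217):Q] = 4 (since 3, 217 are distinct squarefree integers > 1 with 651 not a perfect square). To show equality we compute the minimal polynomial of γ. From γ = √3 + √217: γ^2 = 3 + 2√(651) + 217 = 220 + 2√(651), so γ^2 - 220 = 2√(651); squaring, (γ^2 - 220)^2 = 4·651, i.e. γ^4 - 440γ^2 + 48400 - 2604 = 0, i.e. γ^4 - 440γ^2 + 45796 = 0. So γ is a root of x^4 - 440x^2 + 45796. This polynomial is irreducible over Q: it has no rational root (each ±√3 ± √217 is irrational), and any factorization into two quadratics over Q would force √(651) ∈ Q (pairing opposite roots) or √3, √217 ∈ Q (other pairings), all impossible. Hence [Q(γ):Q] = 4 = [Q(√3, √217):Q], so Q(γ) = Q(√3, √217).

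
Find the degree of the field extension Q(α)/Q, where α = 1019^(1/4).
[Q(α):Q] = 4

α is a root of x^4 - 1019. By Eisenstein's criterion at the prime p = 1019 (which divides the constant term 1019 but p^2 = 1038361 does not, since 1019 is squarefree), x^4 - 1019 is irreducible over Q. Hence [Q(α):Q] = 4.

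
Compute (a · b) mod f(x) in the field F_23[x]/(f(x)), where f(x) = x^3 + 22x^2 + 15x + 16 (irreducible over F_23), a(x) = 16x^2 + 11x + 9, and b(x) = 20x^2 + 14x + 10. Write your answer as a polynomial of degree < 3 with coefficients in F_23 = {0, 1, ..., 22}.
a · b ≡ 9x + 10 (mod f(x))

Multiply in F_23[x]: a(x)·b(x) = (16x^2 + 11x + 9)·(20x^2 + 14x + 10) = 21x^4 + 7x^3 + 11x^2 + 6x + 21. This has degree ≥ 3, so divide by f(x) over F_23: 21x^4 + 7x^3 + 11x^2 + 6x + 21 = (21x + 5)·(x^3 + 22x^2 + 15x + 16) + (9x + 10). Hence a·b ≡ 9x + 10 (mod f). (F_23[x]/(f) is a field with 23^3 = 12167 elements since f is irreducible of degree 3.)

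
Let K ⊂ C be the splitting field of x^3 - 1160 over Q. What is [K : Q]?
[K : Q] = 6

The roots of x^3 - 1160 are ∛1160, ω∛1160, ω^2∛1160 where ω = e^(2πi/3) is a primitive cube root of unity, so K = Q(∛1160, ω). Now [Q(∛1160):Q] = 3 (since 1160 is not a perfect cube, x^3 - 1160 is irreducible) and [Q(ω):Q] = 2. Both 2 and 3 divide [K:Q], and [K:Q] ≤ 3·2 = 6, so [K:Q] = 6. (Equivalently: Q(∛1160) ⊂ R but ω ∉ R, so [K : Q(∛1160)] = 2.)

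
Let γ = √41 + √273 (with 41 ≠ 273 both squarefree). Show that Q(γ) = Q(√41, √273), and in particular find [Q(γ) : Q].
[Q(γ) : Q] = 4 (equivalently, Q(γ) = Q(√41, √273))

Obviously Q(γ) ⊆ Q(√41, √273), and [Q(√41, √273):Q] = 4 (since 41, 273 are distinct squarefree integers > 1 with 11193 not a perfect square). To show equality we compute the minimal polynomial of γ. From γ = √41 + √273: γ^2 = 41 + 2√(11193) + 273 = 314 + 2√(11193), so γ^2 - 314 = 2√(11193); squaring, (γ^2 - 314)^2 = 4·11193, i.e. γ^4 - 628γ^2 + 98596 - 44772 = 0, i.e. γ^4 - 628γ^2 + 53824 = 0. So γ is a root of x^4 - 628x^2 + 53824. This polynomial is irreducible over Q: it has no rational root (each ±√41 ± √273 is irrational), and any factorization into two quadratics over Q would force √(11193) ∈ Q (pairing opposite roots) or √41, √273 ∈ Q (other pairings), all impossible. Hence [Q(γ):Q] = 4 = [Q(√41, √273):Q], so Q(γ) = Q(√41, √273).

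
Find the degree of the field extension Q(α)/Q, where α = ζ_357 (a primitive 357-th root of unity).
[Q(α):Q] = 192

The minimal polynomial of ζ_357 over Q is the 357-th cyclotomic polynomial Φ_357(x), which is irreducible over Q and has degree φ(357) = 192. Hence [Q(α):Q] = φ(357) = 192.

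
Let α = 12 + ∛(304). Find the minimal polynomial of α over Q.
m_α(x) = x^3 - 36x^2 + 432x - 2032

Set β = α - 12 = ∛(304), so β^3 = 304. Then (α - 12)^3 - 304 = 0, i.e. α is a root of g(x) = (x - 12)^3 - 304 = x^3 - 36x^2 + 432x - 2032. Since g(x) = h(x - 12) where h(x) = x^3 - 304, and h is irreducible over Q (because 304 is not a perfect cube, so h has no rational root, and a monic cubic with no rational root is irreducible), g is also irreducible (irreducibility is preserved under the substitution x → x - 12). Hence m_α(x) = x^3 - 36x^2 + 432x - 2032.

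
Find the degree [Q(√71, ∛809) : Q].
[Q(√71, ∛809) : Q] = 6

Let L = Q(√71, ∛809). Since Q(√71) ⊂ L and [Q(√71):Q] = 2, the tower law gives 2 | [L:Q]. Likewise Q(∛809) ⊂ L with [Q(∛809):Q] = 3 (because 809 is not a perfect cube), so 3 | [L:Q]. As gcd(2,3) = 1, [L:Q] is divisible by 6. Conversely L is generated over Q by √71 and ∛809, so [L:Q] ≤ 2·3 = 6. Therefore [Q(√71, ∛809) : Q] = 6.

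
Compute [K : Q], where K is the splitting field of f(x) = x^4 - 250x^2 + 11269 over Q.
[K : Q] = 4

Solving the quadratic in x^2: x^2 = (250 ± √(250^2 - 4·11269))/2 = (250 ± √17424)/2 = (250 ± 132)/2, giving x^2 = 191 or x^2 = 59. So f(x) = (x^2 - 191)(x^2 - 59) and the roots of f are ±√191, ±√59. Hence the splitting field is K = Q(√191, √59). Since 191 and 59 are distinct squarefree integers > 1, their product 11269 is not a perfect square, so √59 ∉ Q(√191). By the tower law [K:Q] = [Q(√191,√59):Q(√191)] · [Q(√191):Q] = 2 · 2 = 4.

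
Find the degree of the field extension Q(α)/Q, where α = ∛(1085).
[Q(α):Q] = 3

The minimal polynomial of α is x^3 - 1085, irreducible over Q since 1085 is not a perfect cube (so x^3 - 1085 has no rational root). Hence [Q(α):Q] = deg(m_α) = 3.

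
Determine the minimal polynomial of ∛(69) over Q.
m_α(x) = x^3 - 69

α satisfies α^3 = 69, so x^3 - 69 annihilates α. By the rational root test, a rational root p/q (in lowest terms) of x^3 - 69 would satisfy p^3 = 69 q^3, forcing q = 1 and p^3 = 69; but 69 is not a perfect cube, contradiction. A monic cubic over Q with no rational root is irreducible (any nontrivial factorization would include a linear factor). Hence x^3 - 69 is the minimal polynomial of α, and in particular [Q(α):Q] = 3.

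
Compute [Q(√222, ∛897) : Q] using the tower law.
[Q(√222, ∛897) : Q] = 6

Let L = Q(√222, ∛897). Since Q(√222) ⊂ L and [Q(√222):Q] = 2, the tower law gives 2 | [L:Q]. Likewise Q(∛897) ⊂ L with [Q(∛897):Q] = 3 (because 897 is not a perfect cube), so 3 | [L:Q]. As gcd(2,3) = 1, [L:Q] is divisible by 6. Conversely L is generated over Q by √222 and ∛897, so [L:Q] ≤ 2·3 = 6. Therefore [Q(√222, ∛897) : Q] = 6.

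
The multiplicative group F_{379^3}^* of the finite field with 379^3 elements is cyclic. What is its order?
|F_{379^3}^*| = 54439938

F_{379^3} has 379^3 = 54439939 elements; its multiplicative group consists of all nonzero elements, so |F_{379^3}^*| = 54439939 - 1 = 54439938. (It is cyclic since any finite subgroup of the multiplicative group of a field is cyclic.)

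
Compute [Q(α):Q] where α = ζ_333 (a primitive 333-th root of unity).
[Q(α):Q] = 216

The minimal polynomial of ζ_333 over Q is the 333-th cyclotomic polynomial Φ_333(x), which is irreducible over Q and has degree φ(333) = 216. Hence [Q(α):Q] = φ(333) = 216.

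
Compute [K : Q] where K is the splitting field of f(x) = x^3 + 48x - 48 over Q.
[K : Q] = 6

By the rational root test, any rational root of the monic integer polynomial f(x) = x^3 + 48x - 48 must be an integer dividing the constant term -48, i.e. one of ±{1, 2, 3, 4, 6, 8, 12, 16, 24, 48}. Evaluating: f(1) = 1, f(-1) = -97, f(2) = 56, f(-2) = -152, f(3) = 123, f(-3) = -219, f(4) = 208, f(-4) = -304, f(6) = 456, f(-6) = -552, f(8) = 848, f(-8) = -944, f(12) = 2256, f(-12) = -2352, f(16) = 4816, f(-16) = -4912, f(24) = 14928, f(-24) = -15024, f(48) = 112848, f(-48) = -112944; none is 0, so f has no rational root and is therefore irreducible over Q (a cubic with no linear factor over a field is irreducible). For an irreducible cubic, the Galois group is A_3 or S_3 according as the discriminant disc(f) = -4a^3 - 27b^2 = -4·(48)^3 - 27·(-48)^2 = -504576 is or is not a square in Q. Here disc(f) = -504576 is not a perfect square in Q, so the Galois group of f over Q is not contained in A_3 and must be all of S_3. The splitting field has degree |S_3| = 6 over Q, so [K : Q] = 6.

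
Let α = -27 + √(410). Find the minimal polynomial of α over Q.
m_α(x) = x^2 + 54x + 319

From α + 27 = √(410), squaring gives (α + 27)^2 = 410, i.e. α^2 + 54α + 729 = 410, so α^2 + 54α + 319 = 0. The discriminant of x^2 + 54x + 319 is (54)^2 - 4·(319) = 2916 - 1276 = 1640, and 4·(410) is not a perfect square in Q since 410 is squarefree and ≠ 1. Hence x^2 + 54x + 319 is irreducible over Q and is the minimal polynomial of α.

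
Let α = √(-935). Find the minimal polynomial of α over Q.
m_α(x) = x^2 + 935

α satisfies α^2 + 935 = 0, so x^2 + 935 annihilates α. Since d = -935 is squarefree and ≠ 1, it is not a perfect square in Q, so x^2 + 935 has no rational root and is therefore irreducible over Q (a degree-2 polynomial over a field is irreducible iff it has no root). Hence m_α(x) = x^2 + 935.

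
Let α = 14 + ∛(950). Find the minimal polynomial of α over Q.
m_α(x) = x^3 - 42x^2 + 588x - 3694

Set β = α - 14 = ∛(950), so β^3 = 950. Then (α - 14)^3 - 950 = 0, i.e. α is a root of g(x) = (x - 14)^3 - 950 = x^3 - 42x^2 + 588x - 3694. Since g(x) = h(x - 14) where h(x) = x^3 - 950, and h is irreducible over Q (because 950 is not a perfect cube, so h has no rational root, and a monic cubic with no rational root is irreducible), g is also irreducible (irreducibility is preserved under the substitution x → x - 14). Hence m_α(x) = x^3 - 42x^2 + 588x - 3694.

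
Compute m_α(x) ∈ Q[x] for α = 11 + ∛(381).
m_α(x) = x^3 - 33x^2 + 363x - 1712

Set β = α - 11 = ∛(381), so β^3 = 381. Then (α - 11)^3 - 381 = 0, i.e. α is a root of g(x) = (x - 11)^3 - 381 = x^3 - 33x^2 + 363x - 1712. Since g(x) = h(x - 11) where h(x) = x^3 - 381, and h is irreducible over Q (because 381 is not a perfect cube, so h has no rational root, and a monic cubic with no rational root is irreducible), g is also irreducible (irreducibility is preserved under the substitution x → x - 11). Hence m_α(x) = x^3 - 33x^2 + 363x - 1712.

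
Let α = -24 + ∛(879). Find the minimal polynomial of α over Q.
m_α(x) = x^3 + 72x^2 + 1728x + 12945

Set β = α + 24 = ∛(879), so β^3 = 879. Then (α + 24)^3 - 879 = 0, i.e. α is a root of g(x) = (x + 24)^3 - 879 = x^3 + 72x^2 + 1728x + 12945. Since g(x) = h(x + 24) where h(x) = x^3 - 879, and h is irreducible over Q (because 879 is not a perfect cube, so h has no rational root, and a monic cubic with no rational root is irreducible), g is also irreducible (irreducibility is preserved under the substitution x → x + 24). Hence m_α(x) = x^3 + 72x^2 + 1728x + 12945.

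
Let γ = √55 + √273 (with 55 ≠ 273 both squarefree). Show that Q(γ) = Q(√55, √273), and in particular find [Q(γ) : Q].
[Q(γ) : Q] = 4 (equivalently, Q(γ) = Q(√55, √273))

Obviously Q(γ) ⊆ Q(√55, √273), and [Q(√55, √273):Q] = 4 (since 55, 273 are distinct squarefree integers > 1 with 15015 not a perfect square). To show equality we compute the minimal polynomial of γ. From γ = √55 + √273: γ^2 = 55 + 2√(15015) + 273 = 328 + 2√(15015), so γ^2 - 328 = 2√(15015); squaring, (γ^2 - 328)^2 = 4·15015, i.e. γ^4 - 656γ^2 + 107584 - 60060 = 0, i.e. γ^4 - 656γ^2 + 47524 = 0. So γ is a root of x^4 - 656x^2 + 47524. This polynomial is irreducible over Q: it has no rational root (each ±√55 ± √273 is irrational), and any factorization into two quadratics over Q would force √(15015) ∈ Q (pairing opposite roots) or √55, √273 ∈ Q (other pairings), all impossible. Hence [Q(γ):Q] = 4 = [Q(√55, √273):Q], so Q(γ) = Q(√55, √273).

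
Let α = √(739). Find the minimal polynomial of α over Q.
m_α(x) = x^2 - 739

α satisfies α^2 - 739 = 0, so x^2 - 739 annihilates α. Since d = 739 is squarefree and ≠ 1, it is not a perfect square in Q, so x^2 - 739 has no rational root and is therefore irreducible over Q (a degree-2 polynomial over a field is irreducible iff it has no root). Hence m_α(x) = x^2 - 739.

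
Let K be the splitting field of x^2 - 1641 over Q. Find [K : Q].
[K : Q] = 2

f(x) = x^2 - 1641 factors as (x - √1641)(x + √1641). The splitting field is K = Q(√1641). Since 1641 is squarefree and > 1, it is not a perfect square, so x^2 - 1641 is irreducible over Q and [Q(√1641) : Q] = 2. Hence [K : Q] = 2.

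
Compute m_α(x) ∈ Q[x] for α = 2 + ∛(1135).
m_α(x) = x^3 - 6x^2 + 12x - 1143

Set β = α - 2 = ∛(1135), so β^3 = 1135. Then (α - 2)^3 - 1135 = 0, i.e. α is a root of g(x) = (x - 2)^3 - 1135 = x^3 - 6x^2 + 12x - 1143. Since g(x) = h(x - 2) where h(x) = x^3 - 1135, and h is irreducible over Q (because 1135 is not a perfect cube, so h has no rational root, and a monic cubic with no rational root is irreducible), g is also irreducible (irreducibility is preserved under the substitution x → x - 2). Hence m_α(x) = x^3 - 6x^2 + 12x - 1143.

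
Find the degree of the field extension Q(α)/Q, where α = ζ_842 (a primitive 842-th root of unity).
[Q(α):Q] = 420

The minimal polynomial of ζ_842 over Q is the 842-th cyclotomic polynomial Φ_842(x), which is irreducible over Q and has degree φ(842) = 420. Hence [Q(α):Q] = φ(842) = 420.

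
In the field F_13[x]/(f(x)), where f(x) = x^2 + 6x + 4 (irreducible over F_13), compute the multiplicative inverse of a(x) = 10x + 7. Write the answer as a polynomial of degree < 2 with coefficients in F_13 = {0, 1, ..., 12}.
a(x)^(-1) ≡ x + 4 (mod f(x))

Since f is irreducible over F_13, F_13[x]/(f) is a field and a(x) ≠ 0 has an inverse. Apply the extended Euclidean algorithm to f(x) and a(x) in F_13[x]: f(x) = (4x + 3)·a(x) + (9). The last nonzero remainder is the constant 9 = gcd(f, a) in F_13. Back-substituting through the division chain expresses 9 = s(x)·a(x) + t(x)·f(x) with s(x) ≡ 9x + 10 (mod f), so (9x + 10)·a(x) ≡ 9 (mod f). Multiplying by 9^(-1) ≡ 3 in F_13 gives a(x)^(-1) ≡ 3·(9x + 10) ≡ x + 4 (mod f). Check: (10x + 7)·(x + 4) = 10x^2 + 8x + 2 ≡ 1 (mod x^2 + 6x + 4).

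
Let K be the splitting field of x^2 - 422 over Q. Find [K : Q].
[K : Q] = 2

f(x) = x^2 - 422 factors as (x - √422)(x + √422). The splitting field is K = Q(√422). Since 422 is squarefree and > 1, it is not a perfect square, so x^2 - 422 is irreducible over Q and [Q(√422) : Q] = 2. Hence [K : Q] = 2.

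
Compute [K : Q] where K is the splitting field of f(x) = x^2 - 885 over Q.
[K : Q] = 2

f(x) = x^2 - 885 factors as (x - √885)(x + √885). The splitting field is K = Q(√885). Since 885 is squarefree and > 1, it is not a perfect square, so x^2 - 885 is irreducible over Q and [Q(√885) : Q] = 2. Hence [K : Q] = 2.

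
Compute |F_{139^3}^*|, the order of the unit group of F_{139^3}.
|F_{139^3}^*| = 2685618

F_{139^3} has 139^3 = 2685619 elements; its multiplicative group consists of all nonzero elements, so |F_{139^3}^*| = 2685619 - 1 = 2685618. (It is cyclic since any finite subgroup of the multiplicative group of a field is cyclic.)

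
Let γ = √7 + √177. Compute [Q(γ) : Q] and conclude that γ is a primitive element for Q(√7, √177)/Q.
[Q(γ) : Q] = 4 (equivalently, Q(γ) = Q(√7, √177))

Obviously Q(γ) ⊆ Q(√7, √177), and [Q(√7, √177):Q] = 4 (since 7, 177 are distinct squarefree integers > 1 with 1239 not a perfect square). To show equality we compute the minimal polynomial of γ. From γ = √7 + √177: γ^2 = 7 + 2√(1239) + 177 = 184 + 2√(1239), so γ^2 - 184 = 2√(1239); squaring, (γ^2 - 184)^2 = 4·1239, i.e. γ^4 - 368γ^2 + 33856 - 4956 = 0, i.e. γ^4 - 368γ^2 + 28900 = 0. So γ is a root of x^4 - 368x^2 + 28900. This polynomial is irreducible over Q: it has no rational root (each ±√7 ± √177 is irrational), and any factorization into two quadratics over Q would force √(1239) ∈ Q (pairing opposite roots) or √7, √177 ∈ Q (other pairings), all impossible. Hence [Q(γ):Q] = 4 = [Q(√7, √177):Q], so Q(γ) = Q(√7, √177).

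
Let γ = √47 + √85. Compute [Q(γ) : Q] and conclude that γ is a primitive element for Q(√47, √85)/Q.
[Q(γ) : Q] = 4 (equivalently, Q(γ) = Q(√47, √85))

Obviously Q(γ) ⊆ Q(√47, √85), and [Q(√47, √85):Q] = 4 (since 47, 85 are distinct squarefree integers > 1 with 3995 not a perfect square). To show equality we compute the minimal polynomial of γ. From γ = √47 + √85: γ^2 = 47 + 2√(3995) + 85 = 132 + 2√(3995), so γ^2 - 132 = 2√(3995); squaring, (γ^2 - 132)^2 = 4·3995, i.e. γ^4 - 264γ^2 + 17424 - 15980 = 0, i.e. γ^4 - 264γ^2 + 1444 = 0. So γ is a root of x^4 - 264x^2 + 1444. This polynomial is irreducible over Q: it has no rational root (each ±√47 ± √85 is irrational), and any factorization into two quadratics over Q would force √(3995) ∈ Q (pairing opposite roots) or √47, √85 ∈ Q (other pairings), all impossible. Hence [Q(γ):Q] = 4 = [Q(√47, √85):Q], so Q(γ) = Q(√47, √85).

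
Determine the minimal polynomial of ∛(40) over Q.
m_α(x) = x^3 - 40

α satisfies α^3 = 40, so x^3 - 40 annihilates α. By the rational root test, a rational root p/q (in lowest terms) of x^3 - 40 would satisfy p^3 = 40 q^3, forcing q = 1 and p^3 = 40; but 40 is not a perfect cube, contradiction. A monic cubic over Q with no rational root is irreducible (any nontrivial factorization would include a linear factor). Hence x^3 - 40 is the minimal polynomial of α, and in particular [Q(α):Q] = 3.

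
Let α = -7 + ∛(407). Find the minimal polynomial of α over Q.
m_α(x) = x^3 + 21x^2 + 147x - 64

Set β = α + 7 = ∛(407), so β^3 = 407. Then (α + 7)^3 - 407 = 0, i.e. α is a root of g(x) = (x + 7)^3 - 407 = x^3 + 21x^2 + 147x - 64. Since g(x) = h(x + 7) where h(x) = x^3 - 407, and h is irreducible over Q (because 407 is not a perfect cube, so h has no rational root, and a monic cubic with no rational root is irreducible), g is also irreducible (irreducibility is preserved under the substitution x → x + 7). Hence m_α(x) = x^3 + 21x^2 + 147x - 64.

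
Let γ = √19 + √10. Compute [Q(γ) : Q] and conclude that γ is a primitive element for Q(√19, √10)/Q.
[Q(γ) : Q] = 4 (equivalently, Q(γ) = Q(√19, √10))

Obviously Q(γ) ⊆ Q(√19, √10), and [Q(√19, √10):Q] = 4 (since 19, 10 are distinct squarefree integers > 1 with 190 not a perfect square). To show equality we compute the minimal polynomial of γ. From γ = √19 + √10: γ^2 = 19 + 2√(190) + 10 = 29 + 2√(190), so γ^2 - 29 = 2√(190); squaring, (γ^2 - 29)^2 = 4·190, i.e. γ^4 - 58γ^2 + 841 - 760 = 0, i.e. γ^4 - 58γ^2 + 81 = 0. So γ is a root of x^4 - 58x^2 + 81. This polynomial is irreducible over Q: it has no rational root (each ±√19 ± √10 is irrational), and any factorization into two quadratics over Q would force √(190) ∈ Q (pairing opposite roots) or √19, √10 ∈ Q (other pairings), all impossible. Hence [Q(γ):Q] = 4 = [Q(√19, √10):Q], so Q(γ) = Q(√19, √10).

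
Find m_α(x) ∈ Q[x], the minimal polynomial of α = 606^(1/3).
m_α(x) = x^3 - 606

α satisfies α^3 = 606, so x^3 - 606 annihilates α. By the rational root test, a rational root p/q (in lowest terms) of x^3 - 606 would satisfy p^3 = 606 q^3, forcing q = 1 and p^3 = 606; but 606 is not a perfect cube, contradiction. A monic cubic over Q with no rational root is irreducible (any nontrivial factorization would include a linear factor). Hence x^3 - 606 is the minimal polynomial of α, and in particular [Q(α):Q] = 3.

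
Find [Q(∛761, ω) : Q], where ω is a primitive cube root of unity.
[Q(∛761, ω) : Q] = 6

[Q(∛761):Q] = 3 (min poly x^3 - 761, irreducible since 761 is not a perfect cube). [Q(ω):Q] = 2 (min poly x^2 + x + 1). Since Q(∛761) ⊂ R and ω ∉ R, we have ω ∉ Q(∛761), so x^2 + x + 1 remains irreducible over Q(∛761) and [Q(∛761, ω) : Q(∛761)] = 2. By the tower law, [Q(∛761, ω) : Q] = 3 · 2 = 6. (In fact Q(∛761, ω) is the splitting field of x^3 - 761 over Q.)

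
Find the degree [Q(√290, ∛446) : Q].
[Q(√290, ∛446) : Q] = 6

Let L = Q(√290, ∛446). Since Q(√290) ⊂ L and [Q(√290):Q] = 2, the tower law gives 2 | [L:Q]. Likewise Q(∛446) ⊂ L with [Q(∛446):Q] = 3 (because 446 is not a perfect cube), so 3 | [L:Q]. As gcd(2,3) = 1, [L:Q] is divisible by 6. Conversely L is generated over Q by √290 and ∛446, so [L:Q] ≤ 2·3 = 6. Therefore [Q(√290, ∛446) : Q] = 6.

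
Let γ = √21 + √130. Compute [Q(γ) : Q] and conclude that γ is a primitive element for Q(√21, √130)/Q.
[Q(γ) : Q] = 4 (equivalently, Q(γ) = Q(√21, √130))

Obviously Q(γ) ⊆ Q(√21, √130), and [Q(√21, √130):Q] = 4 (since 21, 130 are distinct squarefree integers > 1 with 2730 not a perfect square). To show equality we compute the minimal polynomial of γ. From γ = √21 + √130: γ^2 = 21 + 2√(2730) + 130 = 151 + 2√(2730), so γ^2 - 151 = 2√(2730); squaring, (γ^2 - 151)^2 = 4·2730, i.e. γ^4 - 302γ^2 + 22801 - 10920 = 0, i.e. γ^4 - 302γ^2 + 11881 = 0. So γ is a root of x^4 - 302x^2 + 11881. This polynomial is irreducible over Q: it has no rational root (each ±√21 ± √130 is irrational), and any factorization into two quadratics over Q would force √(2730) ∈ Q (pairing opposite roots) or √21, √130 ∈ Q (other pairings), all impossible. Hence [Q(γ):Q] = 4 = [Q(√21, √130):Q], so Q(γ) = Q(√21, √130).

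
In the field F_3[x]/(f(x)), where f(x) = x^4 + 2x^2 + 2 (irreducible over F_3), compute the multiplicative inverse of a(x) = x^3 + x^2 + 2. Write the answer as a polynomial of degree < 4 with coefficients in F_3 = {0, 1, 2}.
a(x)^(-1) ≡ 2x^3 + x^2 + 2 (mod f(x))

Since f is irreducible over F_3, F_3[x]/(f) is a field and a(x) ≠ 0 has an inverse. Apply the extended Euclidean algorithm to f(x) and a(x) in F_3[x]: f(x) = (x + 2)·a(x) + (x + 1);  a(x) = (x^2)·(x + 1) + (2). The last nonzero remainder is the constant 2 = gcd(f, a) in F_3. Back-substituting through the division chain expresses 2 = s(x)·a(x) + t(x)·f(x) with s(x) ≡ x^3 + 2x^2 + 1 (mod f), so (x^3 + 2x^2 + 1)·a(x) ≡ 2 (mod f). Multiplying by 2^(-1) ≡ 2 in F_3 gives a(x)^(-1) ≡ 2·(x^3 + 2x^2 + 1) ≡ 2x^3 + x^2 + 2 (mod f). Check: (x^3 + x^2 + 2)·(2x^3 + x^2 + 2) = 2x^6 + x^4 + x^2 + 1 ≡ 1 (mod x^4 + 2x^2 + 2).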